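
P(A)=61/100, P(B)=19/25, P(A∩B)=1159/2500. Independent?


P(A)×P(B) = 1159/2500
P(A∩B) = 1159/2500
Equal ✓ → Independent

Yes, independent


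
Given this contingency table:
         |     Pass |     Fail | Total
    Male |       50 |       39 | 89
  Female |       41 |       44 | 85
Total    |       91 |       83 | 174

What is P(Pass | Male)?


P(Pass | Male) = 50/(50+39) = 50/89

P(Pass|Male) = 50/89 ≈ 56.18%


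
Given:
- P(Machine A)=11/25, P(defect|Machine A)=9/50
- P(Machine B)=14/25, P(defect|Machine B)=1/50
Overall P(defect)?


P(B) = Σ P(B|Aᵢ)×P(Aᵢ)
  9/50×11/25 = 99/1250
  1/50×14/25 = 7/625
Sum = 113/1250

P(defect) = 113/1250 ≈ 9.04%


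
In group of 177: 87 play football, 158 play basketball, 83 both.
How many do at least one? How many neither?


|A∪B| = 87+158-83 = 162
Neither = 177-162 = 15

At least one: 162; Neither: 15


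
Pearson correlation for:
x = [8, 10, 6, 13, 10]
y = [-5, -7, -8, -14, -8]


n=5, Σx=47, Σy=-42, Σxy=-420, Σx²=469, Σy²=398
r = (5×(-420) - 47×(-42))/√((5×469 - 47²)(5×398 - (-42)²))
= -126/√(136×226) = -126/√30736 ≈ -126/175.3169 ≈ -0.7187

r ≈ -0.7187


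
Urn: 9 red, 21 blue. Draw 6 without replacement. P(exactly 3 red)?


Hypergeometric: C(9,3)×C(21,3)/C(30,6)
= 84×1330/593775 = 1064/5655

P(X=3) = 1064/5655 ≈ 18.82%


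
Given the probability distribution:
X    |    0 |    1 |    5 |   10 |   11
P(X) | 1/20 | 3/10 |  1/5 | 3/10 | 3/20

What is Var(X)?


E[X] = 119/20
E[X²] = 1069/20
Var(X) = E[X²] - (E[X])² = 1069/20 - 14161/400 = 7219/400

Var(X) = 7219/400 ≈ 18.0475


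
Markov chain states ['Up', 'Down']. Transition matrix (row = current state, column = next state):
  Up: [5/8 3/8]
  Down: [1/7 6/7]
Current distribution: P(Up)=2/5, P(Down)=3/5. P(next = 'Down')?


P(next=Down) = Σᵢ P(now=i)×P(i→Down)
= 2/5×3/8 + 3/5×6/7
= 3/20 + 18/35 = 93/140

P = 93/140 ≈ 0.6643


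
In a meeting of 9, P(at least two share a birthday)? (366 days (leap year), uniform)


P(all different) = Π(366-i)/366 for i=0..8
= 0.905624
P(match) = 1 - 0.905624 = 0.094376

P ≈ 0.0944 ≈ 9.44%


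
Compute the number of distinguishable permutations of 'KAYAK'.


Letters: 5, freq: {'K': 2, 'A': 2, 'Y': 1}
5!/(2!×2!×1!) = 120/4 = 30

30


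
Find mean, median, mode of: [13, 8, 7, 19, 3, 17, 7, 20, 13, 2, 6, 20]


Sorted: [2, 3, 6, 7, 7, 8, 13, 13, 17, 19, 20, 20]
Mean = 135/12 = 45/4
Median = 21/2
Freq: {13: 2, 8: 1, 7: 2, 19: 1, 3: 1, 17: 1, 20: 2, 2: 1, 6: 1}
Mode: [7, 13, 20]

Mean=45/4, Median=21/2, Mode=[7, 13, 20]


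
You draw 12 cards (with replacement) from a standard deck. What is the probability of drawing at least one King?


P(not a King) = 48/52 = 12/13
P(none in 12 draws) = (12/13)^12 = 8916100448256/23298085122481
P(≥1 King) = 1 - 8916100448256/23298085122481 = 14381984674225/23298085122481

P = 14381984674225/23298085122481 ≈ 61.73%


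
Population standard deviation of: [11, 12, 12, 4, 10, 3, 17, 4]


Mean = 73/8
  (11-73/8)²=225/64
  (12-73/8)²=529/64
  (12-73/8)²=529/64
  (4-73/8)²=1681/64
  (10-73/8)²=49/64
  (3-73/8)²=2401/64
  (17-73/8)²=3969/64
  (4-73/8)²=1681/64
Σ(x-μ)² = 1383/8
σ² = (1383/8)/8 = 1383/64

σ = √(1383/64) ≈ 4.6486


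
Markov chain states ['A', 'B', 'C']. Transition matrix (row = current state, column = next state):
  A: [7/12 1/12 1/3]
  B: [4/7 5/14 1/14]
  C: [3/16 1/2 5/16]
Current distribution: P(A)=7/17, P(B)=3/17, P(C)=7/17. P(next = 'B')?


P(next=B) = Σᵢ P(now=i)×P(i→B)
= 7/17×1/12 + 3/17×5/14 + 7/17×1/2
= 7/204 + 15/238 + 7/34 = 433/1428

P = 433/1428 ≈ 0.3032


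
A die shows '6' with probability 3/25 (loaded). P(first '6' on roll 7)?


Geometric: P(X=7) = (1-p)^(k-1)×p = (22/25)^6×3/25 = 340139712/6103515625

P(X=7) = 340139712/6103515625 ≈ 5.57%


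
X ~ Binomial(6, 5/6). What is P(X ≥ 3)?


P(X ≥ 3) = Σ P(X=i) for i=3..6
P(X=3) = 625/11664
P(X=4) = 3125/15552
P(X=5) = 3125/7776
P(X=6) = 15625/46656
Sum = 23125/23328

P(X ≥ 3) = 23125/23328 ≈ 99.13%


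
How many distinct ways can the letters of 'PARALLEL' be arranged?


Letters: 8, freq: {'P': 1, 'A': 2, 'R': 1, 'L': 3, 'E': 1}
8!/(1!×2!×1!×3!×1!) = 40320/12 = 3360

3360


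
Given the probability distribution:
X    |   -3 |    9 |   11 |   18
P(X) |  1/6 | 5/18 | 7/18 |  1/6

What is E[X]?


E[X] = Σ x·P(X=x)
= (-3)×(1/6) + (9)×(5/18) + (11)×(7/18) + (18)×(1/6)
= 167/18

E[X] = 167/18


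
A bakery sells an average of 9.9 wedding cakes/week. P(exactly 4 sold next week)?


Poisson(λ=9.9): P(X=4) = e^(-λ)×λ^k/k!
= e^(-9.9) × 9.9^4 / 4!
≈ 5.017468206e-05 × 9605.9601 / 24 ≈ 0.020082

P(X=4) ≈ 0.020082 ≈ 2.01%


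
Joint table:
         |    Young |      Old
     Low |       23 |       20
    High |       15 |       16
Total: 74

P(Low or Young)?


P(Low∨Young) = P(Low) + P(Young) - P(Low∧Young)
= (43 + 38 - 23)/74 = 58/74 = 29/37

P = 29/37 ≈ 78.38%


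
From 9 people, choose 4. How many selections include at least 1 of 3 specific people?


Complement: C(9,4) - C(6,4) = 126 - 15 = 111

111


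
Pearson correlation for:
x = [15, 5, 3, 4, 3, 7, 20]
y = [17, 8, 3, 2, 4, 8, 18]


n=7, Σx=57, Σy=60, Σxy=740, Σx²=733, Σy²=770
r = (7×740 - 57×60)/√((7×733 - 57²)(7×770 - 60²))
= 1760/√(1882×1790) = 1760/√3368780 ≈ 1760/1835.4237 ≈ 0.9589

r ≈ 0.9589


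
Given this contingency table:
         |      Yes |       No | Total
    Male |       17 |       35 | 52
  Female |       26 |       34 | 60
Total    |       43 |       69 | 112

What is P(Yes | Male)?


P(Yes | Male) = 17/(17+35) = 17/52

P(Yes|Male) = 17/52 ≈ 32.69%


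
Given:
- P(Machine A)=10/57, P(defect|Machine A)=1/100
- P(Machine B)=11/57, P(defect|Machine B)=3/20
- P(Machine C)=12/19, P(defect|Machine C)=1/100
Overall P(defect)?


P(B) = Σ P(B|Aᵢ)×P(Aᵢ)
  1/100×10/57 = 1/570
  3/20×11/57 = 11/380
  1/100×12/19 = 3/475
Sum = 211/5700

P(defect) = 211/5700 ≈ 3.70%


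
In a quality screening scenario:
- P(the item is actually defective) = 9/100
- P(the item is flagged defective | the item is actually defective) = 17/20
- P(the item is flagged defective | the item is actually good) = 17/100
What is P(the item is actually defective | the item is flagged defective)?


Using Bayes' theorem:
P(A|B) = P(B|A)·P(A) / P(B)

P(the item is flagged defective) = 17/20 × 9/100 + 17/100 × 91/100
= 153/2000 + 1547/10000 = 289/1250

P(the item is actually defective|the item is flagged defective) = (153/2000) / (289/1250) = 45/136

P(the item is actually defective|the item is flagged defective) = 45/136 ≈ 33.09%


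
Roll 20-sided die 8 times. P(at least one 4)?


P(no 4)^8 = (19/20)^8 = 16983563041/25600000000
P(≥1) = 1 - 16983563041/25600000000 = 8616436959/25600000000

P = 8616436959/25600000000 ≈ 33.66%


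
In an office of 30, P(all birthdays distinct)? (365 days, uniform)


P(all different) = Π(365-i)/365 for i=0..29
= (365/365)×(364/365)×...×(336/365)
= 0.293684

P ≈ 0.2937 ≈ 29.37%


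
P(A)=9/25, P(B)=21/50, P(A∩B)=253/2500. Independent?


P(A)×P(B) = 189/1250
P(A∩B) = 253/2500
Not equal → NOT independent

No, not independent


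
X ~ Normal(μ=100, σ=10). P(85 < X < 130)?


z₁=(85-100)/10=-1.5, z₂=(130-100)/10=3.0
P = Φ(3.0) - Φ(-1.5) = 0.998650 - 0.066807 = 0.931843 ≈ 0.9318

P(85 < X < 130) ≈ 0.9318


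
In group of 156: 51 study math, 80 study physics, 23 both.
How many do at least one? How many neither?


|A∪B| = 51+80-23 = 108
Neither = 156-108 = 48

At least one: 108; Neither: 48


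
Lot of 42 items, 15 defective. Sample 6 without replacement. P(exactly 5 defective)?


Hypergeometric: C(15,5)×C(27,1)/C(42,6)
= 3003×27/5245786 = 891/57646

P(X=5) = 891/57646 ≈ 1.55%


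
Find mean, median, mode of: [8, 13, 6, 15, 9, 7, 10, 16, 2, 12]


Sorted: [2, 6, 7, 8, 9, 10, 12, 13, 15, 16]
Mean = 98/10 = 49/5
Median = 19/2
Freq: {8: 1, 13: 1, 6: 1, 15: 1, 9: 1, 7: 1, 10: 1, 16: 1, 2: 1, 12: 1}
Mode: No mode

Mean=49/5, Median=19/2, Mode=No mode


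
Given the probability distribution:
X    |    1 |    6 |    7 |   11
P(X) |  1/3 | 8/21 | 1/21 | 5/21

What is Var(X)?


E[X] = 39/7
E[X²] = 949/21
Var(X) = E[X²] - (E[X])² = 949/21 - 1521/49 = 2080/147

Var(X) = 2080/147 ≈ 14.1497


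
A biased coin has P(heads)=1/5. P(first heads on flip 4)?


Geometric: P(X=4) = (1-p)^(k-1)×p = (4/5)^3×1/5 = 64/625

P(X=4) = 64/625 ≈ 10.24%


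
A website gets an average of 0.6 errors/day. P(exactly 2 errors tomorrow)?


Poisson(λ=0.6): P(X=2) = e^(-λ)×λ^k/k!
= e^(-0.6) × 0.6^2 / 2!
≈ 0.5488116361 × 0.36 / 2 ≈ 0.098786

P(X=2) ≈ 0.098786 ≈ 9.88%


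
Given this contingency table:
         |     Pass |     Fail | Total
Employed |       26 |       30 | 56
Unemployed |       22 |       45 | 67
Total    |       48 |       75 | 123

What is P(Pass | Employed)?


P(Pass | Employed) = 26/(26+30) = 26/56 = 13/28

P(Pass|Employed) = 13/28 ≈ 46.43%


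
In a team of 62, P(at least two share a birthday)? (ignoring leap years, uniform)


P(all different) = Π(365-i)/365 for i=0..61
= 0.004090
P(match) = 1 - 0.004090 = 0.995910

P ≈ 0.9959 ≈ 99.59%


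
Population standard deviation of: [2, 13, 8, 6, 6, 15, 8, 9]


Mean = 67/8
  (2-67/8)²=2601/64
  (13-67/8)²=1369/64
  (8-67/8)²=9/64
  (6-67/8)²=361/64
  (6-67/8)²=361/64
  (15-67/8)²=2809/64
  (8-67/8)²=9/64
  (9-67/8)²=25/64
Σ(x-μ)² = 943/8
σ² = (943/8)/8 = 943/64

σ = √(943/64) ≈ 3.8385


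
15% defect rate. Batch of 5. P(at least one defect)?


P(all good) = (17/20)^5 = 1419857/3200000
P(≥1 defect) = 1780143/3200000

P = 1780143/3200000 ≈ 55.63%


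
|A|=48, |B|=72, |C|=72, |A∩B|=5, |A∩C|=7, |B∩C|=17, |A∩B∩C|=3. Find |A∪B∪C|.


|A∪B∪C| = 48+72+72-5-7-17+3 = 166

|A∪B∪C| = 166


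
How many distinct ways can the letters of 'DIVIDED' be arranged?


Letters: 7, freq: {'D': 3, 'I': 2, 'V': 1, 'E': 1}
7!/(3!×2!×1!×1!) = 5040/12 = 420

420


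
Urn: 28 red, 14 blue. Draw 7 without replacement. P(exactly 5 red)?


Hypergeometric: C(28,5)×C(14,2)/C(42,7)
= 98280×91/26978328 = 9555/28823

P(X=5) = 9555/28823 ≈ 33.15%


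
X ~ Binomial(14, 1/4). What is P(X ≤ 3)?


P(X ≤ 3) = Σ P(X=i) for i=0..3
P(X=0) = 4782969/268435456
P(X=1) = 11160261/134217728
P(X=2) = 48361131/268435456
P(X=3) = 16120377/67108864
Sum = 69973065/134217728

P(X ≤ 3) = 69973065/134217728 ≈ 52.13%


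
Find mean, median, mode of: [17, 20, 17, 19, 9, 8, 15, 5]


Sorted: [5, 8, 9, 15, 17, 17, 19, 20]
Mean = 110/8 = 55/4
Median = 16
Freq: {17: 2, 20: 1, 19: 1, 9: 1, 8: 1, 15: 1, 5: 1}
Mode: [17]

Mean=55/4, Median=16, Mode=17


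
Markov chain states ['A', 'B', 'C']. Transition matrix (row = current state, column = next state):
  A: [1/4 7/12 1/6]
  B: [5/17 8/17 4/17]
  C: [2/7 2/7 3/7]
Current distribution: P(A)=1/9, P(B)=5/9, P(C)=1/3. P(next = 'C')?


P(next=C) = Σᵢ P(now=i)×P(i→C)
= 1/9×1/6 + 5/9×4/17 + 1/3×3/7
= 1/54 + 20/153 + 1/7 = 1877/6426

P = 1877/6426 ≈ 0.2921


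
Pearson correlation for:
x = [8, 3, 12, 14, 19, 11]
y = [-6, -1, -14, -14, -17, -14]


n=6, Σx=67, Σy=-66, Σxy=-892, Σx²=895, Σy²=914
r = (6×(-892) - 67×(-66))/√((6×895 - 67²)(6×914 - (-66)²))
= -930/√(881×1128) = -930/√993768 ≈ -930/996.8791 ≈ -0.9329

r ≈ -0.9329


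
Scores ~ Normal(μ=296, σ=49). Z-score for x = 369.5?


z = (x - μ)/σ = (369.5 - 296)/49 = 1.5

z = 1.5


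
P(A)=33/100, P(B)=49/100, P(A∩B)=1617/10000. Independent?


P(A)×P(B) = 1617/10000
P(A∩B) = 1617/10000
Equal ✓ → Independent

Yes, independent


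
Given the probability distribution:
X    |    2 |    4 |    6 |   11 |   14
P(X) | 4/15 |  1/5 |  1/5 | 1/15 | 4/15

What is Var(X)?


E[X] = 7
E[X²] = 359/5
Var(X) = E[X²] - (E[X])² = 359/5 - 49 = 114/5

Var(X) = 114/5 ≈ 22.8000


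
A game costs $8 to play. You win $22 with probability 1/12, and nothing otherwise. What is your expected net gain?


E[gain] = (22-8)×1/12 + (-8)×11/12
= 7/6 - 22/3 = -37/6

Expected net gain = $-37/6 ≈ $-6.17


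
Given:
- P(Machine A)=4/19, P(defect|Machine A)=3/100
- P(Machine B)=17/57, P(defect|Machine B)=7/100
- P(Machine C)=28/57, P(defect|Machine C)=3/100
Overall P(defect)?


P(B) = Σ P(B|Aᵢ)×P(Aᵢ)
  3/100×4/19 = 3/475
  7/100×17/57 = 119/5700
  3/100×28/57 = 7/475
Sum = 239/5700

P(defect) = 239/5700 ≈ 4.19%


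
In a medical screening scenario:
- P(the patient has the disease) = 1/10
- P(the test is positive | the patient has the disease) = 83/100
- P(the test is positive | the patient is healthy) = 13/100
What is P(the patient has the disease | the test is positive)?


Using Bayes' theorem:
P(A|B) = P(B|A)·P(A) / P(B)

P(the test is positive) = 83/100 × 1/10 + 13/100 × 9/10
= 83/1000 + 117/1000 = 1/5

P(the patient has the disease|the test is positive) = (83/1000) / (1/5) = 83/200

P(the patient has the disease|the test is positive) = 83/200 ≈ 41.50%


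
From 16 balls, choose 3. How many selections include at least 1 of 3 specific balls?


Complement: C(16,3) - C(13,3) = 560 - 286 = 274

274


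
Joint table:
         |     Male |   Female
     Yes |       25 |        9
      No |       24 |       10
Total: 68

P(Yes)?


P(Yes) = (25+9)/68 = 34/68 = 1/2

P(Yes) = 1/2 ≈ 50.00%


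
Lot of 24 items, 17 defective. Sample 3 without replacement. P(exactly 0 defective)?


Hypergeometric: C(17,0)×C(7,3)/C(24,3)
= 1×35/2024 = 35/2024

P(X=0) = 35/2024 ≈ 1.73%


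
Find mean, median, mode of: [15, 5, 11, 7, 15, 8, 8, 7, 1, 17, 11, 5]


Sorted: [1, 5, 5, 7, 7, 8, 8, 11, 11, 15, 15, 17]
Mean = 110/12 = 55/6
Median = 8
Freq: {15: 2, 5: 2, 11: 2, 7: 2, 8: 2, 1: 1, 17: 1}
Mode: [5, 7, 8, 11, 15]

Mean=55/6, Median=8, Mode=[5, 7, 8, 11, 15]


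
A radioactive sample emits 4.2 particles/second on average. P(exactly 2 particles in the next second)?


Poisson(λ=4.2): P(X=2) = e^(-λ)×λ^k/k!
= e^(-4.2) × 4.2^2 / 2!
≈ 0.01499557682 × 17.64 / 2 ≈ 0.132261

P(X=2) ≈ 0.132261 ≈ 13.23%


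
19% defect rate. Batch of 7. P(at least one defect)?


P(all good) = (81/100)^7 = 22876792454961/100000000000000
P(≥1 defect) = 77123207545039/100000000000000

P = 77123207545039/100000000000000 ≈ 77.12%


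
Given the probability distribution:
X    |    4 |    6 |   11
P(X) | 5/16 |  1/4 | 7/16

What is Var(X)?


E[X] = 121/16
E[X²] = 1071/16
Var(X) = E[X²] - (E[X])² = 1071/16 - 14641/256 = 2495/256

Var(X) = 2495/256 ≈ 9.7461


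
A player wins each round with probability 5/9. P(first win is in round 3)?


Geometric: P(X=3) = (1-p)^(k-1)×p = (4/9)^2×5/9 = 80/729

P(X=3) = 80/729 ≈ 10.97%


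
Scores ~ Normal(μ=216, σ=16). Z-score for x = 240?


z = (x - μ)/σ = (240 - 216)/16 = 1.5

z = 1.5


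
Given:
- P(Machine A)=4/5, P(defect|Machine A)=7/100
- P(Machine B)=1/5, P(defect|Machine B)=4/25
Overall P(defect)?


P(B) = Σ P(B|Aᵢ)×P(Aᵢ)
  7/100×4/5 = 7/125
  4/25×1/5 = 4/125
Sum = 11/125

P(defect) = 11/125 ≈ 8.80%


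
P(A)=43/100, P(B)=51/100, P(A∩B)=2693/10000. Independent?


P(A)×P(B) = 2193/10000
P(A∩B) = 2693/10000
Not equal → NOT independent

No, not independent


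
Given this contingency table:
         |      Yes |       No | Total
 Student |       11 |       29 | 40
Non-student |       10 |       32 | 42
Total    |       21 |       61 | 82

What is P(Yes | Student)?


P(Yes | Student) = 11/(11+29) = 11/40

P(Yes|Student) = 11/40 ≈ 27.50%


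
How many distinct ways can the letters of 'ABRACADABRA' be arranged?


Letters: 11, freq: {'A': 5, 'B': 2, 'R': 2, 'C': 1, 'D': 1}
11!/(5!×2!×2!×1!×1!) = 39916800/480 = 83160

83160


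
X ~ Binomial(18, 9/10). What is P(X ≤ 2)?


P(X ≤ 2) = Σ P(X=i) for i=0..2
P(X=0) = 1/1000000000000000000
P(X=1) = 81/500000000000000000
P(X=2) = 12393/1000000000000000000
Sum = 3139/250000000000000000

P(X ≤ 2) = 3139/250000000000000000 ≈ 0.00%


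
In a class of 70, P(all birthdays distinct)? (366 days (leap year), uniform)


P(all different) = Π(366-i)/366 for i=0..69
= (366/366)×(365/366)×...×(297/366)
= 0.000858

P ≈ 0.0009 ≈ 0.09%


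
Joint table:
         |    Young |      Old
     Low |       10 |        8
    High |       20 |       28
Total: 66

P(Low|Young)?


P(Low|Young) = 10/(10+20) = 10/30 = 1/3

P = 1/3 ≈ 33.33%


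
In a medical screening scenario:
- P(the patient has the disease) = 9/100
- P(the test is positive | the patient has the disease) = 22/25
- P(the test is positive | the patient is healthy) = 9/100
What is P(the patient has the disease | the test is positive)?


Using Bayes' theorem:
P(A|B) = P(B|A)·P(A) / P(B)

P(the test is positive) = 22/25 × 9/100 + 9/100 × 91/100
= 99/1250 + 819/10000 = 1611/10000

P(the patient has the disease|the test is positive) = (99/1250) / (1611/10000) = 88/179

P(the patient has the disease|the test is positive) = 88/179 ≈ 49.16%


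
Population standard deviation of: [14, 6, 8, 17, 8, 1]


Mean = 54/6 = 9
  (14-9)²=25
  (6-9)²=9
  (8-9)²=1
  (17-9)²=64
  (8-9)²=1
  (1-9)²=64
Σ(x-μ)² = 164
σ² = 164/6 = 82/3

σ = √(82/3) ≈ 5.2281


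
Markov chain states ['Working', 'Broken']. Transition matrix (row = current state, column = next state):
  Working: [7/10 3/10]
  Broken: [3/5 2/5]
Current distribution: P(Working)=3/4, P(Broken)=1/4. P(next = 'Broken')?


P(next=Broken) = Σᵢ P(now=i)×P(i→Broken)
= 3/4×3/10 + 1/4×2/5
= 9/40 + 1/10 = 13/40

P = 13/40 ≈ 0.3250


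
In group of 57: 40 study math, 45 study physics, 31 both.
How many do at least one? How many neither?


|A∪B| = 40+45-31 = 54
Neither = 57-54 = 3

At least one: 54; Neither: 3


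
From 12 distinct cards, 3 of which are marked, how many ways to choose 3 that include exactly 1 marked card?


Choose 1 of the 3 marked cards and 2 of the other 9 cards:
C(3,1)×C(9,2) = 3×36 = 108

108


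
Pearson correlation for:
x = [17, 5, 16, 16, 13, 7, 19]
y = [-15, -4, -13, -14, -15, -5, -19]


n=7, Σx=93, Σy=-85, Σxy=-1298, Σx²=1405, Σy²=1217
r = (7×(-1298) - 93×(-85))/√((7×1405 - 93²)(7×1217 - (-85)²))
= -1181/√(1186×1294) = -1181/√1534684 ≈ -1181/1238.8236 ≈ -0.9533

r ≈ -0.9533


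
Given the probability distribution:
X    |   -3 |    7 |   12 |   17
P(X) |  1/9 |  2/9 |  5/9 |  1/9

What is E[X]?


E[X] = Σ x·P(X=x)
= (-3)×(1/9) + (7)×(2/9) + (12)×(5/9) + (17)×(1/9)
= 88/9

E[X] = 88/9


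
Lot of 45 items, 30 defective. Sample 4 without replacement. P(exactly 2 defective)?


Hypergeometric: C(30,2)×C(15,2)/C(45,4)
= 435×105/148995 = 145/473

P(X=2) = 145/473 ≈ 30.66%


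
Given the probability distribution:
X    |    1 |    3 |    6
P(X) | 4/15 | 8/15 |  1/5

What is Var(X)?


E[X] = 46/15
E[X²] = 184/15
Var(X) = E[X²] - (E[X])² = 184/15 - 2116/225 = 644/225

Var(X) = 644/225 ≈ 2.8622


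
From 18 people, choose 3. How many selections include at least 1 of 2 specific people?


Complement: C(18,3) - C(16,3) = 816 - 560 = 256

256


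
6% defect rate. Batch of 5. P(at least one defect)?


P(all good) = (47/50)^5 = 229345007/312500000
P(≥1 defect) = 83154993/312500000

P = 83154993/312500000 ≈ 26.61%


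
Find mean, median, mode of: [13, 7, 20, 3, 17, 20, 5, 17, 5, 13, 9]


Sorted: [3, 5, 5, 7, 9, 13, 13, 17, 17, 20, 20]
Mean = 129/11
Median = 13
Freq: {13: 2, 7: 1, 20: 2, 3: 1, 17: 2, 5: 2, 9: 1}
Mode: [5, 13, 17, 20]

Mean=129/11, Median=13, Mode=[5, 13, 17, 20]


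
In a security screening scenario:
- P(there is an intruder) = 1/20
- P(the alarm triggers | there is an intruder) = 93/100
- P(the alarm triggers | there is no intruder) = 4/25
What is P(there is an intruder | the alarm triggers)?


Using Bayes' theorem:
P(A|B) = P(B|A)·P(A) / P(B)

P(the alarm triggers) = 93/100 × 1/20 + 4/25 × 19/20
= 93/2000 + 19/125 = 397/2000

P(there is an intruder|the alarm triggers) = (93/2000) / (397/2000) = 93/397

P(there is an intruder|the alarm triggers) = 93/397 ≈ 23.43%


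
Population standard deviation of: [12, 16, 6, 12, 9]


Mean = 55/5 = 11
  (12-11)²=1
  (16-11)²=25
  (6-11)²=25
  (12-11)²=1
  (9-11)²=4
Σ(x-μ)² = 56
σ² = 56/5

σ = √(56/5) ≈ 3.3466


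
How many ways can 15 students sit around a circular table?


Circular arrangements of 15 distinct objects: fix one position to break rotational symmetry.
(n-1)! = 14! = 87178291200

87178291200


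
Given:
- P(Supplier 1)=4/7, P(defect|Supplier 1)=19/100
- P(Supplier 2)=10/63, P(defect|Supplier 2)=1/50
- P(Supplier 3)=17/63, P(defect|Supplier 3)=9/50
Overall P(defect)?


P(B) = Σ P(B|Aᵢ)×P(Aᵢ)
  19/100×4/7 = 19/175
  1/50×10/63 = 1/315
  9/50×17/63 = 17/350
Sum = 101/630

P(defect) = 101/630 ≈ 16.03%


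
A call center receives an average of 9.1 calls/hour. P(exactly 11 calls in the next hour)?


Poisson(λ=9.1): P(X=11) = e^(-λ)×λ^k/k!
= e^(-9.1) × 9.1^11 / 11!
≈ 0.0001116658085 × 35436866748.7 / 39916800 ≈ 0.099133

P(X=11) ≈ 0.099133 ≈ 9.91%


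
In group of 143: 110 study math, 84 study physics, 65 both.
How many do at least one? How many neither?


|A∪B| = 110+84-65 = 129
Neither = 143-129 = 14

At least one: 129; Neither: 14


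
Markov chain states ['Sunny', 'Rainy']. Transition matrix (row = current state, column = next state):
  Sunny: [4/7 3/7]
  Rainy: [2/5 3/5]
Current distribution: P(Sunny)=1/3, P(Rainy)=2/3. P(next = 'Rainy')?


P(next=Rainy) = Σᵢ P(now=i)×P(i→Rainy)
= 1/3×3/7 + 2/3×3/5
= 1/7 + 2/5 = 19/35

P = 19/35 ≈ 0.5429


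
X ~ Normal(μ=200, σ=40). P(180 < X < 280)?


z₁=(180-200)/40=-0.5, z₂=(280-200)/40=2.0
P = Φ(2.0) - Φ(-0.5) = 0.977250 - 0.308538 = 0.668712 ≈ 0.6687

P(180 < X < 280) ≈ 0.6687


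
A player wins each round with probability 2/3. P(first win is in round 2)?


Geometric: P(X=2) = (1-p)^(k-1)×p = (1/3)^1×2/3 = 2/9

P(X=2) = 2/9 ≈ 22.22%


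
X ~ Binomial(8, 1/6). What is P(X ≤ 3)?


P(X ≤ 3) = Σ P(X=i) for i=0..3
P(X=0) = 390625/1679616
P(X=1) = 78125/209952
P(X=2) = 109375/419904
P(X=3) = 21875/209952
Sum = 1628125/1679616

P(X ≤ 3) = 1628125/1679616 ≈ 96.93%


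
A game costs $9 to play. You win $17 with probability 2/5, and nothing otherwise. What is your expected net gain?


E[gain] = (17-9)×2/5 + (-9)×3/5
= 16/5 - 27/5 = -11/5

Expected net gain = $-11/5 ≈ $-2.20


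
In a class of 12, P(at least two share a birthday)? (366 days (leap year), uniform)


P(all different) = Π(366-i)/366 for i=0..11
= 0.833396
P(match) = 1 - 0.833396 = 0.166604

P ≈ 0.1666 ≈ 16.66%


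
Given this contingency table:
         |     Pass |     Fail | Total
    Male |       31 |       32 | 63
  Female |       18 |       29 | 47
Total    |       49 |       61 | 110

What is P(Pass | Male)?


P(Pass | Male) = 31/(31+32) = 31/63

P(Pass|Male) = 31/63 ≈ 49.21%


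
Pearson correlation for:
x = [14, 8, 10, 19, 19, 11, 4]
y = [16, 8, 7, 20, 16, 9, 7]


n=7, Σx=85, Σy=83, Σxy=1169, Σx²=1219, Σy²=1155
r = (7×1169 - 85×83)/√((7×1219 - 85²)(7×1155 - 83²))
= 1128/√(1308×1196) = 1128/√1564368 ≈ 1128/1250.7470 ≈ 0.9019

r ≈ 0.9019


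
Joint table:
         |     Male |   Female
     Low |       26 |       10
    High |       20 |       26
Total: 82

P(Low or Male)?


P(Low∨Male) = P(Low) + P(Male) - P(Low∧Male)
= (36 + 46 - 26)/82 = 56/82 = 28/41

P = 28/41 ≈ 68.29%


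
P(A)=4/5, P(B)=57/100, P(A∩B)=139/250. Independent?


P(A)×P(B) = 57/125
P(A∩B) = 139/250
Not equal → NOT independent

No, not independent


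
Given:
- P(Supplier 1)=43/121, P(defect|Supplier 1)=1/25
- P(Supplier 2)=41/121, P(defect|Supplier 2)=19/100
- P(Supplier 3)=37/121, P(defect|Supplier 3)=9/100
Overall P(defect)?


P(B) = Σ P(B|Aᵢ)×P(Aᵢ)
  1/25×43/121 = 43/3025
  19/100×41/121 = 779/12100
  9/100×37/121 = 333/12100
Sum = 321/3025

P(defect) = 321/3025 ≈ 10.61%


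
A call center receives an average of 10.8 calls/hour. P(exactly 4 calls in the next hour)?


Poisson(λ=10.8): P(X=4) = e^(-λ)×λ^k/k!
= e^(-10.8) × 10.8^4 / 4!
≈ 2.039950341e-05 × 13604.8896 / 24 ≈ 0.011564

P(X=4) ≈ 0.011564 ≈ 1.16%


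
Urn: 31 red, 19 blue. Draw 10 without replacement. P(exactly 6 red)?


Hypergeometric: C(31,6)×C(19,4)/C(50,10)
= 736281×3876/10272278170 = 203844654/733734155

P(X=6) = 203844654/733734155 ≈ 27.78%


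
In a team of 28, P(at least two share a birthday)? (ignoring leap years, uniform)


P(all different) = Π(365-i)/365 for i=0..27
= 0.345539
P(match) = 1 - 0.345539 = 0.654461

P ≈ 0.6545 ≈ 65.45%


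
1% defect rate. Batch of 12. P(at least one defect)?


P(all good) = (99/100)^12 = 886384871716129280658801/1000000000000000000000000
P(≥1 defect) = 113615128283870719341199/1000000000000000000000000

P = 113615128283870719341199/1000000000000000000000000 ≈ 11.36%


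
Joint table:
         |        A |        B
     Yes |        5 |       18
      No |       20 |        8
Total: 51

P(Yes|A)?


P(Yes|A) = 5/(5+20) = 5/25 = 1/5

P = 1/5 ≈ 20.00%


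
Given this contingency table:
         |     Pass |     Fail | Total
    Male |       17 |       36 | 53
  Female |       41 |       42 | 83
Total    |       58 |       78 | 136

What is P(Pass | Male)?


P(Pass | Male) = 17/(17+36) = 17/53

P(Pass|Male) = 17/53 ≈ 32.08%


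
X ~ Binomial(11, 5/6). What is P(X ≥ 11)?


P(X ≥ 11) = Σ P(X=i) for i=11..11
P(X=11) = 48828125/362797056
Sum = 48828125/362797056

P(X ≥ 11) = 48828125/362797056 ≈ 13.46%


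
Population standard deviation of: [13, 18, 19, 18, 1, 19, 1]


Mean = 89/7
  (13-89/7)²=4/49
  (18-89/7)²=1369/49
  (19-89/7)²=1936/49
  (18-89/7)²=1369/49
  (1-89/7)²=6724/49
  (19-89/7)²=1936/49
  (1-89/7)²=6724/49
Σ(x-μ)² = 2866/7
σ² = (2866/7)/7 = 2866/49

σ = √(2866/49) ≈ 7.6479


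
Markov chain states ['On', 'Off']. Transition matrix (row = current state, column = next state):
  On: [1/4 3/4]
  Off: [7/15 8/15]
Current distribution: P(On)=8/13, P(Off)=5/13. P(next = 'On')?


P(next=On) = Σᵢ P(now=i)×P(i→On)
= 8/13×1/4 + 5/13×7/15
= 2/13 + 7/39 = 1/3

P = 1/3 ≈ 0.3333


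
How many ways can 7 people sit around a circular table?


Circular arrangements of 7 distinct objects: fix one position to break rotational symmetry.
(n-1)! = 6! = 720

720


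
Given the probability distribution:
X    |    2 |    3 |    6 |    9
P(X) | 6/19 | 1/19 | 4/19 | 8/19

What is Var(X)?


E[X] = 111/19
E[X²] = 825/19
Var(X) = E[X²] - (E[X])² = 825/19 - 12321/361 = 3354/361

Var(X) = 3354/361 ≈ 9.2909


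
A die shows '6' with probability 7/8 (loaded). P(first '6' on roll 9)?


Geometric: P(X=9) = (1-p)^(k-1)×p = (1/8)^8×7/8 = 7/134217728

P(X=9) = 7/134217728 ≈ 0.00%


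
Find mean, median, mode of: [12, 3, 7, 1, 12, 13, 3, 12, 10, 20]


Sorted: [1, 3, 3, 7, 10, 12, 12, 12, 13, 20]
Mean = 93/10
Median = 11
Freq: {12: 3, 3: 2, 7: 1, 1: 1, 13: 1, 10: 1, 20: 1}
Mode: [12]

Mean=93/10, Median=11, Mode=12


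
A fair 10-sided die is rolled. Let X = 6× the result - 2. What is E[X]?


E[die] = (1+10)/2 = 11/2
E[X] = 6×11/2 - 2 = 31

E[X] = 31


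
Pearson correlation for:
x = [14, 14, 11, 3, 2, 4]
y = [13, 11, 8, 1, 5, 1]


n=6, Σx=48, Σy=39, Σxy=441, Σx²=542, Σy²=381
r = (6×441 - 48×39)/√((6×542 - 48²)(6×381 - 39²))
= 774/√(948×765) = 774/√725220 ≈ 774/851.5985 ≈ 0.9089

r ≈ 0.9089


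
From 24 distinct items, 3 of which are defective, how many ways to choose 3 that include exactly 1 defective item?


Choose 1 of the 3 defective items and 2 of the other 21 items:
C(3,1)×C(21,2) = 3×210 = 630

630


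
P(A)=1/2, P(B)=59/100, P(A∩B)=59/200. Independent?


P(A)×P(B) = 59/200
P(A∩B) = 59/200
Equal ✓ → Independent

Yes, independent


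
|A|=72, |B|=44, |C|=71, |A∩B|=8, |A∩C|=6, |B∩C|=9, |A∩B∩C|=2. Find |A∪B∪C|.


|A∪B∪C| = 72+44+71-8-6-9+2 = 166

|A∪B∪C| = 166


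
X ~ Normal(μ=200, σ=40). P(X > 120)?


z = (120-200)/40 = -2.0
P(X > 120) = 1 - P(Z ≤ -2.0) = 1 - 0.0228 = 0.9772

P(X > 120) ≈ 0.9772


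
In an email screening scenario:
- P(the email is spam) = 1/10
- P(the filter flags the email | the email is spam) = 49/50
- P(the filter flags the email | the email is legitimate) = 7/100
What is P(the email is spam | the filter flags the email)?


Using Bayes' theorem:
P(A|B) = P(B|A)·P(A) / P(B)

P(the filter flags the email) = 49/50 × 1/10 + 7/100 × 9/10
= 49/500 + 63/1000 = 161/1000

P(the email is spam|the filter flags the email) = (49/500) / (161/1000) = 14/23

P(the email is spam|the filter flags the email) = 14/23 ≈ 60.87%


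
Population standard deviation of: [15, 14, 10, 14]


Mean = 53/4
  (15-53/4)²=49/16
  (14-53/4)²=9/16
  (10-53/4)²=169/16
  (14-53/4)²=9/16
Σ(x-μ)² = 59/4
σ² = (59/4)/4 = 59/16

σ = √(59/16) ≈ 1.9203


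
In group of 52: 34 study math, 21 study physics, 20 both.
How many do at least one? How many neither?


|A∪B| = 34+21-20 = 35
Neither = 52-35 = 17

At least one: 35; Neither: 17


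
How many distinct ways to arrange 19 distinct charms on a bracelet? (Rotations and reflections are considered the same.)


Free circular arrangements: rotations and reflections both identified.
(n-1)!/2 = 18!/2 = 6402373705728000/2 = 3201186852864000

3201186852864000


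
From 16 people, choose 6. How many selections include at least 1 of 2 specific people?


Complement: C(16,6) - C(14,6) = 8008 - 3003 = 5005

5005


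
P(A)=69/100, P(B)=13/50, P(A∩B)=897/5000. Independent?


P(A)×P(B) = 897/5000
P(A∩B) = 897/5000
Equal ✓ → Independent

Yes, independent


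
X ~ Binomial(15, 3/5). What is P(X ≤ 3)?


P(X ≤ 3) = Σ P(X=i) for i=0..3
P(X=0) = 32768/30517578125
P(X=1) = 147456/6103515625
P(X=2) = 1548288/6103515625
P(X=3) = 10063872/6103515625
Sum = 58830848/30517578125

P(X ≤ 3) = 58830848/30517578125 ≈ 0.19%


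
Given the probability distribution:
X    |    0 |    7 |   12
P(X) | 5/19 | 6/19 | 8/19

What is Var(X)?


E[X] = 138/19
E[X²] = 1446/19
Var(X) = E[X²] - (E[X])² = 1446/19 - 19044/361 = 8430/361

Var(X) = 8430/361 ≈ 23.3518


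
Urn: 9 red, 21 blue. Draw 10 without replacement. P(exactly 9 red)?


Hypergeometric: C(9,9)×C(21,1)/C(30,10)
= 1×21/30045015 = 1/1430715

P(X=9) = 1/1430715 ≈ 0.00%


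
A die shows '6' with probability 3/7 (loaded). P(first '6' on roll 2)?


Geometric: P(X=2) = (1-p)^(k-1)×p = (4/7)^1×3/7 = 12/49

P(X=2) = 12/49 ≈ 24.49%


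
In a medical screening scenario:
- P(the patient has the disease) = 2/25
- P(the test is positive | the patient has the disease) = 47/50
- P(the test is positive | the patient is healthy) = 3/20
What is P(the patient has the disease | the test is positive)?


Using Bayes' theorem:
P(A|B) = P(B|A)·P(A) / P(B)

P(the test is positive) = 47/50 × 2/25 + 3/20 × 23/25
= 47/625 + 69/500 = 533/2500

P(the patient has the disease|the test is positive) = (47/625) / (533/2500) = 188/533

P(the patient has the disease|the test is positive) = 188/533 ≈ 35.27%


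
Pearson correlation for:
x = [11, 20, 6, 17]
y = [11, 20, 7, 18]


n=4, Σx=54, Σy=56, Σxy=869, Σx²=846, Σy²=894
r = (4×869 - 54×56)/√((4×846 - 54²)(4×894 - 56²))
= 452/√(468×440) = 452/√205920 ≈ 452/453.7841 ≈ 0.9961

r ≈ 0.9961


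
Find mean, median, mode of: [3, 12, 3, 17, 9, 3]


Sorted: [3, 3, 3, 9, 12, 17]
Mean = 47/6
Median = 6
Freq: {3: 3, 12: 1, 17: 1, 9: 1}
Mode: [3]

Mean=47/6, Median=6, Mode=3


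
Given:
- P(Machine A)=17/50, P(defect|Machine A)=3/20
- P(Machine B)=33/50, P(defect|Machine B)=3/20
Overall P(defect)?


P(B) = Σ P(B|Aᵢ)×P(Aᵢ)
  3/20×17/50 = 51/1000
  3/20×33/50 = 99/1000
Sum = 3/20

P(defect) = 3/20 ≈ 15.00%


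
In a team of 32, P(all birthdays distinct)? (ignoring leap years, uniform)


P(all different) = Π(365-i)/365 for i=0..31
= (365/365)×(364/365)×...×(334/365)
= 0.246652

P ≈ 0.2467 ≈ 24.67%


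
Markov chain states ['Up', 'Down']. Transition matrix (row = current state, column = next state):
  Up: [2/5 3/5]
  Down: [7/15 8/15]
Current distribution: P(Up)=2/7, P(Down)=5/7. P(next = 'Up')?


P(next=Up) = Σᵢ P(now=i)×P(i→Up)
= 2/7×2/5 + 5/7×7/15
= 4/35 + 1/3 = 47/105

P = 47/105 ≈ 0.4476


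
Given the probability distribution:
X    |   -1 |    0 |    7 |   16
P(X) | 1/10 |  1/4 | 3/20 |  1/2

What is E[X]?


E[X] = Σ x·P(X=x)
= (-1)×(1/10) + (0)×(1/4) + (7)×(3/20) + (16)×(1/2)
= 179/20

E[X] = 179/20


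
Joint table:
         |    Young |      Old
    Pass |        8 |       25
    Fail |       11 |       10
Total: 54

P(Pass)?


P(Pass) = (8+25)/54 = 33/54 = 11/18

P(Pass) = 11/18 ≈ 61.11%


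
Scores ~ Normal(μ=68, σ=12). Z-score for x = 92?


z = (x - μ)/σ = (92 - 68)/12 = 2.0

z = 2.0


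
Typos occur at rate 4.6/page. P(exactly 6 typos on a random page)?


Poisson(λ=4.6): P(X=6) = e^(-λ)×λ^k/k!
= e^(-4.6) × 4.6^6 / 6!
≈ 0.01005183574 × 9474.296896 / 720 ≈ 0.132270

P(X=6) ≈ 0.132270 ≈ 13.23%


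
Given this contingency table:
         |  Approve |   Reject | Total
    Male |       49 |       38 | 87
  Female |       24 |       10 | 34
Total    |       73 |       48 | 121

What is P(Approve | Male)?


P(Approve | Male) = 49/(49+38) = 49/87

P(Approve|Male) = 49/87 ≈ 56.32%


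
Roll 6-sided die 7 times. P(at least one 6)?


P(no 6)^7 = (5/6)^7 = 78125/279936
P(≥1) = 1 - 78125/279936 = 201811/279936

P = 201811/279936 ≈ 72.09%


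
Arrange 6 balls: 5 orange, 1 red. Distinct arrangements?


6!/(5!×1!) = 6

6


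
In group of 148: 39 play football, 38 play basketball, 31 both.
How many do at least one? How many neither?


|A∪B| = 39+38-31 = 46
Neither = 148-46 = 102

At least one: 46; Neither: 102


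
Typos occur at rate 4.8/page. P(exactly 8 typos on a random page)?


Poisson(λ=4.8): P(X=8) = e^(-λ)×λ^k/k!
= e^(-4.8) × 4.8^8 / 8!
≈ 0.008229747049 × 281792.804291 / 40320 ≈ 0.057517

P(X=8) ≈ 0.057517 ≈ 5.75%


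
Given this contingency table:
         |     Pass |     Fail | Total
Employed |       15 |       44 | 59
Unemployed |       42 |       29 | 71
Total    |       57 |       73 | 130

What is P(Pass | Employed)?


P(Pass | Employed) = 15/(15+44) = 15/59

P(Pass|Employed) = 15/59 ≈ 25.42%


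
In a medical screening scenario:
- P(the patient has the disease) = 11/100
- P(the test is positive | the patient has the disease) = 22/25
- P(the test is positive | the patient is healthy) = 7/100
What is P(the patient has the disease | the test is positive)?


Using Bayes' theorem:
P(A|B) = P(B|A)·P(A) / P(B)

P(the test is positive) = 22/25 × 11/100 + 7/100 × 89/100
= 121/1250 + 623/10000 = 1591/10000

P(the patient has the disease|the test is positive) = (121/1250) / (1591/10000) = 968/1591

P(the patient has the disease|the test is positive) = 968/1591 ≈ 60.84%


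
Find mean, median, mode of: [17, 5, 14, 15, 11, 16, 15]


Sorted: [5, 11, 14, 15, 15, 16, 17]
Mean = 93/7
Median = 15
Freq: {17: 1, 5: 1, 14: 1, 15: 2, 11: 1, 16: 1}
Mode: [15]

Mean=93/7, Median=15, Mode=15


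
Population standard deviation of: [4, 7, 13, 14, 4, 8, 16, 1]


Mean = 67/8
  (4-67/8)²=1225/64
  (7-67/8)²=121/64
  (13-67/8)²=1369/64
  (14-67/8)²=2025/64
  (4-67/8)²=1225/64
  (8-67/8)²=9/64
  (16-67/8)²=3721/64
  (1-67/8)²=3481/64
Σ(x-μ)² = 1647/8
σ² = (1647/8)/8 = 1647/64

σ = √(1647/64) ≈ 5.0729


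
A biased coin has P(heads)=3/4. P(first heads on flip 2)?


Geometric: P(X=2) = (1-p)^(k-1)×p = (1/4)^1×3/4 = 3/16

P(X=2) = 3/16 ≈ 18.75%


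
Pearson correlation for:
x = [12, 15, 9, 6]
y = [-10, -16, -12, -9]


n=4, Σx=42, Σy=-47, Σxy=-522, Σx²=486, Σy²=581
r = (4×(-522) - 42×(-47))/√((4×486 - 42²)(4×581 - (-47)²))
= -114/√(180×115) = -114/√20700 ≈ -114/143.8749 ≈ -0.7924

r ≈ -0.7924


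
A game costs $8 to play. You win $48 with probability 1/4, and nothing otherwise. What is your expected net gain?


E[gain] = (48-8)×1/4 + (-8)×3/4
= 10 - 6 = 4

Expected net gain = $4 ≈ $4.00


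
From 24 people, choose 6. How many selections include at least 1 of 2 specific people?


Complement: C(24,6) - C(22,6) = 134596 - 74613 = 59983

59983


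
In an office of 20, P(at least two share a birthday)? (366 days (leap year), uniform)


P(all different) = Π(366-i)/366 for i=0..19
= 0.589430
P(match) = 1 - 0.589430 = 0.410570

P ≈ 0.4106 ≈ 41.06%


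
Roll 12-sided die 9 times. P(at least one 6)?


P(no 6)^9 = (11/12)^9 = 2357947691/5159780352
P(≥1) = 1 - 2357947691/5159780352 = 2801832661/5159780352

P = 2801832661/5159780352 ≈ 54.30%


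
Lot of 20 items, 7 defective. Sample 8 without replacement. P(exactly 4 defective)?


Hypergeometric: C(7,4)×C(13,4)/C(20,8)
= 35×715/125970 = 385/1938

P(X=4) = 385/1938 ≈ 19.87%


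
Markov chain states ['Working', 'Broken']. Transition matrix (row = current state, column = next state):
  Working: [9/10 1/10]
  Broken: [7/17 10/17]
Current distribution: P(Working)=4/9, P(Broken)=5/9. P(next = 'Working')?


P(next=Working) = Σᵢ P(now=i)×P(i→Working)
= 4/9×9/10 + 5/9×7/17
= 2/5 + 35/153 = 481/765

P = 481/765 ≈ 0.6288


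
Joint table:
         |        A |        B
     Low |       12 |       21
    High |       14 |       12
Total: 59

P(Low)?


P(Low) = (12+21)/59 = 33/59

P(Low) = 33/59 ≈ 55.93%


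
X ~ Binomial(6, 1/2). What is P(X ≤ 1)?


P(X ≤ 1) = Σ P(X=i) for i=0..1
P(X=0) = 1/64
P(X=1) = 3/32
Sum = 7/64

P(X ≤ 1) = 7/64 ≈ 10.94%


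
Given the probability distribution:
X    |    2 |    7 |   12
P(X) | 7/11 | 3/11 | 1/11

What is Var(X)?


E[X] = 47/11
E[X²] = 29
Var(X) = E[X²] - (E[X])² = 29 - 2209/121 = 1300/121

Var(X) = 1300/121 ≈ 10.7438


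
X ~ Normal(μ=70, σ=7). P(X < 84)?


z = (84-70)/7 = 2.0
P(Z < 2.0) = 0.9772

P(X < 84) ≈ 0.9772


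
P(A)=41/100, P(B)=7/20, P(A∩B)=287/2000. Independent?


P(A)×P(B) = 287/2000
P(A∩B) = 287/2000
Equal ✓ → Independent

Yes, independent


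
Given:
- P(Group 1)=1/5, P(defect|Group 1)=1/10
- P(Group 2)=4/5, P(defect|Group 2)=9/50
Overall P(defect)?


P(B) = Σ P(B|Aᵢ)×P(Aᵢ)
  1/10×1/5 = 1/50
  9/50×4/5 = 18/125
Sum = 41/250

P(defect) = 41/250 ≈ 16.40%


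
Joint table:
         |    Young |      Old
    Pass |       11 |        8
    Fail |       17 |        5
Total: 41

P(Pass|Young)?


P(Pass|Young) = 11/(11+17) = 11/28

P = 11/28 ≈ 39.29%


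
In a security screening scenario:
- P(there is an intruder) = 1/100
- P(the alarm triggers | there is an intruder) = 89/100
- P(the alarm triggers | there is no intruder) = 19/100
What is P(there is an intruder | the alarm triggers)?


Using Bayes' theorem:
P(A|B) = P(B|A)·P(A) / P(B)

P(the alarm triggers) = 89/100 × 1/100 + 19/100 × 99/100
= 89/10000 + 1881/10000 = 197/1000

P(there is an intruder|the alarm triggers) = (89/10000) / (197/1000) = 89/1970

P(there is an intruder|the alarm triggers) = 89/1970 ≈ 4.52%


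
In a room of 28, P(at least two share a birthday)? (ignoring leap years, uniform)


P(all different) = Π(365-i)/365 for i=0..27
= 0.345539
P(match) = 1 - 0.345539 = 0.654461

P ≈ 0.6545 ≈ 65.45%


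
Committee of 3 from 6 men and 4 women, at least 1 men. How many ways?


Count by #men:
  1M,2W: C(6,1)×C(4,2)=36
  2M,1W: C(6,2)×C(4,1)=60
  3M,0W: C(6,3)×C(4,0)=20
Total = 116

116
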